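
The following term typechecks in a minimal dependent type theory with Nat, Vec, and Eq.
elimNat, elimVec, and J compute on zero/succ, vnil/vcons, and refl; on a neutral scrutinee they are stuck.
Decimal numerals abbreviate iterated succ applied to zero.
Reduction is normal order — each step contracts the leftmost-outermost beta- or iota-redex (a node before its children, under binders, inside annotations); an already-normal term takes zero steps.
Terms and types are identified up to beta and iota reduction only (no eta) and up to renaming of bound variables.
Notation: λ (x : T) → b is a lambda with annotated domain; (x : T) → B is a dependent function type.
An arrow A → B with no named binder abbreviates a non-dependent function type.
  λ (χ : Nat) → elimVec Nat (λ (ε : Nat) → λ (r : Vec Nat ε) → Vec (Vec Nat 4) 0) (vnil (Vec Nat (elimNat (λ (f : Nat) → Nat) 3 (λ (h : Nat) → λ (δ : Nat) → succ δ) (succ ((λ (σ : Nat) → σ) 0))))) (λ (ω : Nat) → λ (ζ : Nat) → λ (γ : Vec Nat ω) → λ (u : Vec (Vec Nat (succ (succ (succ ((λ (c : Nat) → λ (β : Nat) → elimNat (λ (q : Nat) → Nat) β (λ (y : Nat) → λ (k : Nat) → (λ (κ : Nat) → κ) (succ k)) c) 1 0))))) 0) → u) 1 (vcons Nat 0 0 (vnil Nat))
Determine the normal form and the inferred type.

resulting normal form:
  λ (χ : Nat) → vnil (Vec Nat 4)
the term's type:
  Nat → Vec (Vec Nat 4) 0
observation: reduction starts at an elimVec iota-redex, and 11 normal-order steps reach the normal form.


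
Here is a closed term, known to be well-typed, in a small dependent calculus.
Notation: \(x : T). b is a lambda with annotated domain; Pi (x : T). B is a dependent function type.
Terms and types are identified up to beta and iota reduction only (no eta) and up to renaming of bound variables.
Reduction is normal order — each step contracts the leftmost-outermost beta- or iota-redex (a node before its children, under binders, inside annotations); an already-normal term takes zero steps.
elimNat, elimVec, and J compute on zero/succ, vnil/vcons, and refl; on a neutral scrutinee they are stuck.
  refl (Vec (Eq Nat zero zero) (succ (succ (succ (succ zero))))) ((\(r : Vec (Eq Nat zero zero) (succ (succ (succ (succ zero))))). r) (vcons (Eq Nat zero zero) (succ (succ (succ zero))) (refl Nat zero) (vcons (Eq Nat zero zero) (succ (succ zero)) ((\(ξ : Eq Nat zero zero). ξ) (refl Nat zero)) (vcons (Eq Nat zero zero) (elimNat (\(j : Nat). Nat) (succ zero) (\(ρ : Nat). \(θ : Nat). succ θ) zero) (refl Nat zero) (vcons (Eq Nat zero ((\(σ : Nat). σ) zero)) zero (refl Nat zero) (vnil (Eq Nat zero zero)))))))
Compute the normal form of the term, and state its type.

resulting normal form:
  refl (Vec (Eq Nat zero zero) (succ (succ (succ (succ zero))))) (vcons (Eq Nat zero zero) (succ (succ (succ zero))) (refl Nat zero) (vcons (Eq Nat zero zero) (succ (succ zero)) (refl Nat zero) (vcons (Eq Nat zero zero) (succ zero) (refl Nat zero) (vcons (Eq Nat zero zero) zero (refl Nat zero) (vnil (Eq Nat zero zero))))))
inferred type:
  Eq (Vec (Eq Nat zero zero) (succ (succ (succ (succ zero))))) (vcons (Eq Nat zero zero) (succ (succ (succ zero))) (refl Nat zero) (vcons (Eq Nat zero zero) (succ (succ zero)) (refl Nat zero) (vcons (Eq Nat zero zero) (succ zero) (refl Nat zero) (vcons (Eq Nat zero zero) zero (refl Nat zero) (vnil (Eq Nat zero zero)))))) (vcons (Eq Nat zero zero) (succ (succ (succ zero))) (refl Nat zero) (vcons (Eq Nat zero zero) (succ (succ zero)) (refl Nat zero) (vcons (Eq Nat zero zero) (succ zero) (refl Nat zero) (vcons (Eq Nat zero zero) zero (refl Nat zero) (vnil (Eq Nat zero zero))))))


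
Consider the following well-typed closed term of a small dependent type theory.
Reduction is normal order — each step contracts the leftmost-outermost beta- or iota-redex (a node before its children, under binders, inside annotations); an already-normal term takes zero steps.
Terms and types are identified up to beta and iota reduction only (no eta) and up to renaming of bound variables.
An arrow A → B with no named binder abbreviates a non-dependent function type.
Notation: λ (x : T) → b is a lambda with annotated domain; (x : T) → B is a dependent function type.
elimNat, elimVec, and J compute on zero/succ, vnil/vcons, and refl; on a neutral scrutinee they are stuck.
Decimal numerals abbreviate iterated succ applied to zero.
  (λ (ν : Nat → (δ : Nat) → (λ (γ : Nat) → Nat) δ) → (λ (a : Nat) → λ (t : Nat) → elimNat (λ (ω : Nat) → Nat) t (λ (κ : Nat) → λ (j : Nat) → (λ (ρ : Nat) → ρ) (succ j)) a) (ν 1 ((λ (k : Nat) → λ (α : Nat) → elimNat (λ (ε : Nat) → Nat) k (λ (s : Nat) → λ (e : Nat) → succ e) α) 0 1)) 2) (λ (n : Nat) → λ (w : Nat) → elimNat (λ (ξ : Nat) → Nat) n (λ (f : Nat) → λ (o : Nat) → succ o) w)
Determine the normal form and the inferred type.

reduced normal form:
  4
type:
  Nat
observation: 23 normal-order steps separate the term from its normal form.


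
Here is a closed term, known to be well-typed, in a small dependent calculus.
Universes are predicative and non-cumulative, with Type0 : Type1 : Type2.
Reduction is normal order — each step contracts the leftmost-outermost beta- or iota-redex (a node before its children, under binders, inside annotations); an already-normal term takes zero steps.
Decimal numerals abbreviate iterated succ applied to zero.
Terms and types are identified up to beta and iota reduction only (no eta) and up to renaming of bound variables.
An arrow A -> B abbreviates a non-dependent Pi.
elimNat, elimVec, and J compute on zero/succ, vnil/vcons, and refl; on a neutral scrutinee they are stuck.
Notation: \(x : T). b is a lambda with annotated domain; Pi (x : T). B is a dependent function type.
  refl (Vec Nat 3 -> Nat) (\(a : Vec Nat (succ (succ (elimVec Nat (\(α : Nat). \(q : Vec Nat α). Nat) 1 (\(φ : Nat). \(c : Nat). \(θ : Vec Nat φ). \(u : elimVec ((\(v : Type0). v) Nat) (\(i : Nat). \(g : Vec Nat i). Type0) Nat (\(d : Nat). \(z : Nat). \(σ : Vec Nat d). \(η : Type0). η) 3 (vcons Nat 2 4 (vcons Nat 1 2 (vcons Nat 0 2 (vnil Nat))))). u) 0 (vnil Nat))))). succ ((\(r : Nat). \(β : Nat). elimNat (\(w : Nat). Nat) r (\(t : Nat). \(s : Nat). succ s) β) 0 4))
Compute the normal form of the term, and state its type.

reduced normal form:
  refl (Vec Nat 3 -> Nat) (\(a : Vec Nat 3). 5)
the term's type:
  Eq (Vec Nat 3 -> Nat) (\(a : Vec Nat 3). 5) (\(α : Vec Nat 3). 5)


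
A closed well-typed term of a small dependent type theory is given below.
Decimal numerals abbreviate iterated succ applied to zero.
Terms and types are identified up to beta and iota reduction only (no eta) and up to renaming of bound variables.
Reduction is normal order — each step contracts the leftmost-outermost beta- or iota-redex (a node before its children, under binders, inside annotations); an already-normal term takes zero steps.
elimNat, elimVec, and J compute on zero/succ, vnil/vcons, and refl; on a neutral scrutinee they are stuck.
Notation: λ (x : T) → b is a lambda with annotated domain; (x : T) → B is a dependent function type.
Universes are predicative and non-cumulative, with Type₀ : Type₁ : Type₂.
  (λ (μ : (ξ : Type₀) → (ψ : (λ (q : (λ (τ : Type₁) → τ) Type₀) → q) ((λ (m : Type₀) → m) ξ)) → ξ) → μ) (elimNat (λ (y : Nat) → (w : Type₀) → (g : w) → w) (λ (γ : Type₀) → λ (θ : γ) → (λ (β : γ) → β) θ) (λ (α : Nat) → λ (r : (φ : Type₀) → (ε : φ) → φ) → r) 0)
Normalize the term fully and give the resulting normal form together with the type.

normal form:
  λ (μ : Type₀) → λ (ξ : μ) → ξ
the term's type:
  (μ : Type₀) → (ξ : μ) → μ
observation: the term reaches its normal form after 3 normal-order steps.


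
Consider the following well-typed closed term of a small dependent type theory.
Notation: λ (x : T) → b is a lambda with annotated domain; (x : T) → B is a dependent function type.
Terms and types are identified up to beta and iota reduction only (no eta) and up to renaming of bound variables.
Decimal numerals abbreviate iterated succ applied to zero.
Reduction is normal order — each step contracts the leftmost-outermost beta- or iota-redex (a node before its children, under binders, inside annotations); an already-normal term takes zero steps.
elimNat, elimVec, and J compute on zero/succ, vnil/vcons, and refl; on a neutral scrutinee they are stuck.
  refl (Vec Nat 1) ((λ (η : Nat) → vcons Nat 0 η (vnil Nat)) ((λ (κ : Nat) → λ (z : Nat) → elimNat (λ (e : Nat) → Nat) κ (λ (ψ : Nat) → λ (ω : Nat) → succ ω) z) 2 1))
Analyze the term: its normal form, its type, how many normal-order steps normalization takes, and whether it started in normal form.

resulting normal form:
  refl (Vec Nat 1) (vcons Nat 0 3 (vnil Nat))
the term's type:
  Eq (Vec Nat 1) (vcons Nat 0 3 (vnil Nat)) (vcons Nat 0 3 (vnil Nat))
steps to reach normal form (normal order): 7
started in normal form: no
first redex: a beta-redex


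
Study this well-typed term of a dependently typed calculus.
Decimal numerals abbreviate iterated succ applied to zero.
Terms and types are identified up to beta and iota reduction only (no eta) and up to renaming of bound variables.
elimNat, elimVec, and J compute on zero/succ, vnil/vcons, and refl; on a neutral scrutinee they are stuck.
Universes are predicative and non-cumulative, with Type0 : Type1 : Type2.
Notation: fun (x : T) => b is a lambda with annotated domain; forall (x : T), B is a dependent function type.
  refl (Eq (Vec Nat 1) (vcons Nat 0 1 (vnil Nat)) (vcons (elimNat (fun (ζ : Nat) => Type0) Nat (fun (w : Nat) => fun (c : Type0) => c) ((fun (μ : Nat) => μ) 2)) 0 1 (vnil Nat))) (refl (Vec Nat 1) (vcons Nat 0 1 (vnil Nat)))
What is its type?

inferred type:
  Eq (Eq (Vec Nat 1) (vcons Nat 0 1 (vnil Nat)) (vcons Nat 0 1 (vnil Nat))) (refl (Vec Nat 1) (vcons Nat 0 1 (vnil Nat))) (refl (Vec Nat 1) (vcons Nat 0 1 (vnil Nat)))


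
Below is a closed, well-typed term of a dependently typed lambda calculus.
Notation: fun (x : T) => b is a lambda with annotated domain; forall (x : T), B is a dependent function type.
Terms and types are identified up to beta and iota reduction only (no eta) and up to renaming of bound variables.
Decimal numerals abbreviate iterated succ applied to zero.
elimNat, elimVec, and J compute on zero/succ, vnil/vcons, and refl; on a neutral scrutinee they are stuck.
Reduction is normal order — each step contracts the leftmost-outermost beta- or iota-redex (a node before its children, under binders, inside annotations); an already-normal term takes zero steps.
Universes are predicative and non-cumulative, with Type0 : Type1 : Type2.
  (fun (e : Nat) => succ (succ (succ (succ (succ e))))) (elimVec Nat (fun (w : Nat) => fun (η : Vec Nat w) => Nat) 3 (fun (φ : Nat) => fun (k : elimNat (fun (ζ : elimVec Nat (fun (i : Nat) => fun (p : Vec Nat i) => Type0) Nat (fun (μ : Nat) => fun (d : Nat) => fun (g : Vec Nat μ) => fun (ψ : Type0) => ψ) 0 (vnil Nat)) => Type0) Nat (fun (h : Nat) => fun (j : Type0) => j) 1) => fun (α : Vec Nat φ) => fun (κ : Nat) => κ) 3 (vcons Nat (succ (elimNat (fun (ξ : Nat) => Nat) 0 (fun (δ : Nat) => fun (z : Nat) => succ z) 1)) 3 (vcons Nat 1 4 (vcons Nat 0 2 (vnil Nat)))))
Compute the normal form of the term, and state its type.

reduced normal form:
  8
the term's type:
  Nat
observation: the leftmost-outermost redex is a beta-redex, and normalization takes 17 steps.


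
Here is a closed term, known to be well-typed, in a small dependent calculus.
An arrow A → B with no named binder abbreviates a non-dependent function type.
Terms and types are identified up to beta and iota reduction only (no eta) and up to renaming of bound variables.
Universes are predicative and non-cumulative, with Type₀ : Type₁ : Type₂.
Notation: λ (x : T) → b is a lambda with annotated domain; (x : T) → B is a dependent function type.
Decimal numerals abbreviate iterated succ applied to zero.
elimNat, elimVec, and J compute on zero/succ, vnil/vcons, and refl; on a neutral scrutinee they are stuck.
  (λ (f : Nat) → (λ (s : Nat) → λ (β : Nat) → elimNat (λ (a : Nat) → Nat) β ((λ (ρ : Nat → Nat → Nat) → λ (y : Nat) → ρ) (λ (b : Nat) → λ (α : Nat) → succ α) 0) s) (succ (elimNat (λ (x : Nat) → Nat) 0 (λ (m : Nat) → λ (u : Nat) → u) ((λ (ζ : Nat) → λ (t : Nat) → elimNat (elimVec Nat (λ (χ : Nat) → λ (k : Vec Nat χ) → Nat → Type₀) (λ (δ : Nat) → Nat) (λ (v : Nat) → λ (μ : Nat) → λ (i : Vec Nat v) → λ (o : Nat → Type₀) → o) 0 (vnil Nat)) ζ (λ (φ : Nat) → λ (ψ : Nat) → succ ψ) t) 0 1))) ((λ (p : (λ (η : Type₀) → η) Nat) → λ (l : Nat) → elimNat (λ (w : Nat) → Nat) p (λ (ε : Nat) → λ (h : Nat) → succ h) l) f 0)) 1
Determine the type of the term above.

inferred type:
  Nat


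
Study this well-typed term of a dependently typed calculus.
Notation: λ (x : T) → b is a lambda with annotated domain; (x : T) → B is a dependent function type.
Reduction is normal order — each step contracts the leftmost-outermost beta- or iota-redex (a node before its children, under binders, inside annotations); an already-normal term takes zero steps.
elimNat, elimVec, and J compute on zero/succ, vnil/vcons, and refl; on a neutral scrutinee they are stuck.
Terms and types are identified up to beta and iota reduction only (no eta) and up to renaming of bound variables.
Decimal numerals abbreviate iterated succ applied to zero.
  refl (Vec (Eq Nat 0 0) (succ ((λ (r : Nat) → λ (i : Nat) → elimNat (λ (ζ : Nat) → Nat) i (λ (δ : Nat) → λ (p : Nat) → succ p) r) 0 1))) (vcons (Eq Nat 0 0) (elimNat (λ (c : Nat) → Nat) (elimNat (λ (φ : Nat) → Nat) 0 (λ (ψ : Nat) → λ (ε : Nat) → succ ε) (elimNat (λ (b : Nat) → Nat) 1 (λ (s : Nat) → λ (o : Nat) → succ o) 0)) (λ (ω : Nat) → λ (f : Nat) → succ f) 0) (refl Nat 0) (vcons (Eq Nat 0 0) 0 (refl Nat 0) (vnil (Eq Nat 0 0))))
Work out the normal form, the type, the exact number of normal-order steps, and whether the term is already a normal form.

normal form:
  refl (Vec (Eq Nat 0 0) 2) (vcons (Eq Nat 0 0) 1 (refl Nat 0) (vcons (Eq Nat 0 0) 0 (refl Nat 0) (vnil (Eq Nat 0 0))))
type:
  Eq (Vec (Eq Nat 0 0) 2) (vcons (Eq Nat 0 0) 1 (refl Nat 0) (vcons (Eq Nat 0 0) 0 (refl Nat 0) (vnil (Eq Nat 0 0)))) (vcons (Eq Nat 0 0) 1 (refl Nat 0) (vcons (Eq Nat 0 0) 0 (refl Nat 0) (vnil (Eq Nat 0 0))))
steps to reach normal form (normal order): 9
term was already normal: no
first redex: a beta-redex


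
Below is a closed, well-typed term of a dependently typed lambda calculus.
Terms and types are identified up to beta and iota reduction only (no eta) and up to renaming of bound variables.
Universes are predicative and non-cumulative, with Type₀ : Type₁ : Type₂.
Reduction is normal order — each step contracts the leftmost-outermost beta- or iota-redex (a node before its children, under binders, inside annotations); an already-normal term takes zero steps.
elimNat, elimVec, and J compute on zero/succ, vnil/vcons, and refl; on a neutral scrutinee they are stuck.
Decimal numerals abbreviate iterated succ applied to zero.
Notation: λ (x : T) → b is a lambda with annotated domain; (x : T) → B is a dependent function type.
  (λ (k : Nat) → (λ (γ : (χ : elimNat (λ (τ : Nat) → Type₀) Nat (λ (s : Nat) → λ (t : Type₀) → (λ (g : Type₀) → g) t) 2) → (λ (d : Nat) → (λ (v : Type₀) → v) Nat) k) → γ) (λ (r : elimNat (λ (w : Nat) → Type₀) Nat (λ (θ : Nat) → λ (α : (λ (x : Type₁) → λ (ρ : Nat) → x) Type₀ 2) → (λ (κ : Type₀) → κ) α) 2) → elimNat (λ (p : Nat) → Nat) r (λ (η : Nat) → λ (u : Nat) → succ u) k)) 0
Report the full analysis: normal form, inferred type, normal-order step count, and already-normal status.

resulting normal form:
  λ (k : Nat) → k
type:
  (k : Nat) → Nat
steps to reach normal form (normal order): 12
started in normal form: no
first contracted redex: a beta-redex


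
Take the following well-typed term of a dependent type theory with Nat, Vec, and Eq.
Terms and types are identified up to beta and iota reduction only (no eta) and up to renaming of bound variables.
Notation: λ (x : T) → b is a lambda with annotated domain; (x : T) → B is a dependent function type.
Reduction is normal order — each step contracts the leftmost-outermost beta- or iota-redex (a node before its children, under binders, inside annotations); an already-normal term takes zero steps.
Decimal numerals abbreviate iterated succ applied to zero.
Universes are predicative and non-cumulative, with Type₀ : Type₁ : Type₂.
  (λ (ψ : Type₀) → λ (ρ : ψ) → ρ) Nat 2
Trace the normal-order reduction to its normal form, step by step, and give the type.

reduction (normal order):
  (λ (ψ : Type₀) → λ (ρ : ψ) → ρ) Nat 2
  ~> (λ (ψ : Nat) → ψ) 2
  ~> 2
type:
  Nat


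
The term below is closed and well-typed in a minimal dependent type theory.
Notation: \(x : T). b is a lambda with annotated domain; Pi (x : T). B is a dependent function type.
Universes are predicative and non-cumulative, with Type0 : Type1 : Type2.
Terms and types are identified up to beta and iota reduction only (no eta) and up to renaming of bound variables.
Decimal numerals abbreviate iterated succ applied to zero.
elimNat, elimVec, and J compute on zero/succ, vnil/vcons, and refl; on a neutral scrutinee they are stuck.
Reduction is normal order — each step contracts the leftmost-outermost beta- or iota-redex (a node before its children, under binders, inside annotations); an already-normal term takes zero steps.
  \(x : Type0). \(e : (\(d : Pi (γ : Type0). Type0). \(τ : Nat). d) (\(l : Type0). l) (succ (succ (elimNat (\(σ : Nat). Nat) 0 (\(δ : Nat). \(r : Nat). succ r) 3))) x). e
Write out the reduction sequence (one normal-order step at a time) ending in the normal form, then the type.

normal-order reduction sequence:
  \(x : Type0). \(e : (\(d : Pi (γ : Type0). Type0). \(τ : Nat). d) (\(l : Type0). l) (succ (succ (elimNat (\(σ : Nat). Nat) 0 (\(δ : Nat). \(r : Nat). succ r) 3))) x). e
  ~> \(x : Type0). \(e : (\(d : Nat). \(γ : Type0). γ) (succ (succ (elimNat (\(τ : Nat). Nat) 0 (\(l : Nat). \(σ : Nat). succ σ) 3))) x). e
  ~> \(x : Type0). \(e : (\(d : Type0). d) x). e
  ~> \(x : Type0). \(e : x). e
type:
  Pi (x : Type0). Pi (e : x). x


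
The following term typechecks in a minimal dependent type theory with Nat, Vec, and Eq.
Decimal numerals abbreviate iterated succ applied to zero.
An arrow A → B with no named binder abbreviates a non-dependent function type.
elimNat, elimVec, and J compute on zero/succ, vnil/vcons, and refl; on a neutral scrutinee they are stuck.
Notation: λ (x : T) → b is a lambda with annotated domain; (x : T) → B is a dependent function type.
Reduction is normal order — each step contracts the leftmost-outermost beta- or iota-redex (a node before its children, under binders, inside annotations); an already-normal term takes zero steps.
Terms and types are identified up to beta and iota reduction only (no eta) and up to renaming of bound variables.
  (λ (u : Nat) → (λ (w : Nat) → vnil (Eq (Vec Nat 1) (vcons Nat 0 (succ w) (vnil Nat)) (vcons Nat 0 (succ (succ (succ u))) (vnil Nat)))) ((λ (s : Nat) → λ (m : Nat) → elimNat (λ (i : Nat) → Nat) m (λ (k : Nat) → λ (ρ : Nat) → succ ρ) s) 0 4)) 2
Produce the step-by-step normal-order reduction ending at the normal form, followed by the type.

normal-order reduction:
  (λ (u : Nat) → (λ (w : Nat) → vnil (Eq (Vec Nat 1) (vcons Nat 0 (succ w) (vnil Nat)) (vcons Nat 0 (succ (succ (succ u))) (vnil Nat)))) ((λ (s : Nat) → λ (m : Nat) → elimNat (λ (i : Nat) → Nat) m (λ (k : Nat) → λ (ρ : Nat) → succ ρ) s) 0 4)) 2
  ~> (λ (u : Nat) → vnil (Eq (Vec Nat 1) (vcons Nat 0 (succ u) (vnil Nat)) (vcons Nat 0 5 (vnil Nat)))) ((λ (w : Nat) → λ (s : Nat) → elimNat (λ (m : Nat) → Nat) s (λ (i : Nat) → λ (k : Nat) → succ k) w) 0 4)
  ~> vnil (Eq (Vec Nat 1) (vcons Nat 0 (succ ((λ (u : Nat) → λ (w : Nat) → elimNat (λ (s : Nat) → Nat) w (λ (m : Nat) → λ (i : Nat) → succ i) u) 0 4)) (vnil Nat)) (vcons Nat 0 5 (vnil Nat)))
  ~> vnil (Eq (Vec Nat 1) (vcons Nat 0 (succ ((λ (u : Nat) → elimNat (λ (w : Nat) → Nat) u (λ (s : Nat) → λ (m : Nat) → succ m) 0) 4)) (vnil Nat)) (vcons Nat 0 5 (vnil Nat)))
  ~> vnil (Eq (Vec Nat 1) (vcons Nat 0 (succ (elimNat (λ (u : Nat) → Nat) 4 (λ (w : Nat) → λ (s : Nat) → succ s) 0)) (vnil Nat)) (vcons Nat 0 5 (vnil Nat)))
  ~> vnil (Eq (Vec Nat 1) (vcons Nat 0 5 (vnil Nat)) (vcons Nat 0 5 (vnil Nat)))
type:
  Vec (Eq (Vec Nat 1) (vcons Nat 0 5 (vnil Nat)) (vcons Nat 0 5 (vnil Nat))) 0


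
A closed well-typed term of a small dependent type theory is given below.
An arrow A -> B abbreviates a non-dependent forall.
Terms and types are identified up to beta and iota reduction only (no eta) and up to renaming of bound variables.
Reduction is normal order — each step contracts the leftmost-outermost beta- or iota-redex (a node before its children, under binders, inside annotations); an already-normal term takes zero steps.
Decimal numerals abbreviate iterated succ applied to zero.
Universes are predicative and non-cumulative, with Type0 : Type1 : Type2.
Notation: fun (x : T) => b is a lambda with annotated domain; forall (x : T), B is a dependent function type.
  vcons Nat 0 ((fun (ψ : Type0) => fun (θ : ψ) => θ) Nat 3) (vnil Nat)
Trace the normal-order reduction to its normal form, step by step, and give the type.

normal-order reduction:
  vcons Nat 0 ((fun (ψ : Type0) => fun (θ : ψ) => θ) Nat 3) (vnil Nat)
  ~> vcons Nat 0 ((fun (ψ : Nat) => ψ) 3) (vnil Nat)
  ~> vcons Nat 0 3 (vnil Nat)
the term's type:
  Vec Nat 1


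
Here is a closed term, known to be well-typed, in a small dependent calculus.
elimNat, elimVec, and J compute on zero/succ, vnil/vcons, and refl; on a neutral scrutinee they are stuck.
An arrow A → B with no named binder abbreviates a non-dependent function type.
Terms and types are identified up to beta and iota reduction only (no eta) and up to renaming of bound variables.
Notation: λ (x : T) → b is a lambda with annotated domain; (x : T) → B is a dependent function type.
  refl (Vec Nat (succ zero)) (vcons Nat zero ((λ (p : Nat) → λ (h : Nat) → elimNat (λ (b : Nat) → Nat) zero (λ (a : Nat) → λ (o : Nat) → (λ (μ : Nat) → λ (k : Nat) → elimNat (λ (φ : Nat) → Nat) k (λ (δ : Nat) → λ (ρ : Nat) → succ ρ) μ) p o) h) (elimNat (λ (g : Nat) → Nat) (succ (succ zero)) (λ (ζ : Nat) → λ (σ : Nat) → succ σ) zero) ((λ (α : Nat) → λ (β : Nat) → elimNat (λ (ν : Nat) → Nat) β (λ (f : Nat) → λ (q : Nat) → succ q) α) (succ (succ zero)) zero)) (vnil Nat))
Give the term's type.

the term's type:
  Eq (Vec Nat (succ zero)) (vcons Nat zero (succ (succ (succ (succ zero)))) (vnil Nat)) (vcons Nat zero (succ (succ (succ (succ zero)))) (vnil Nat))


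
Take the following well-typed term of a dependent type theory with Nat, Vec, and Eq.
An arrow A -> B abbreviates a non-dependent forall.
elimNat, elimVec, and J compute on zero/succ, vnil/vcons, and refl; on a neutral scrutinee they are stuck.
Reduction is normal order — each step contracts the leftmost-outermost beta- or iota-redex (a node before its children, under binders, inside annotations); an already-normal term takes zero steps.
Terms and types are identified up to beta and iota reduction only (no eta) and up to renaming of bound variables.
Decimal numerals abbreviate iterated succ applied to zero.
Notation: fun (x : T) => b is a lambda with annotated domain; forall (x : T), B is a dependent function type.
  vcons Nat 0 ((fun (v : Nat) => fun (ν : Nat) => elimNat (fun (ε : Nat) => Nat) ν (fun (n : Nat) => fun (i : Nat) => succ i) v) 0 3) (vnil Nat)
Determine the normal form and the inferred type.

resulting normal form:
  vcons Nat 0 3 (vnil Nat)
the term's type:
  Vec Nat 1
observation: the first redex contracted is a beta-redex; the normal form is reached in 3 normal-order steps.


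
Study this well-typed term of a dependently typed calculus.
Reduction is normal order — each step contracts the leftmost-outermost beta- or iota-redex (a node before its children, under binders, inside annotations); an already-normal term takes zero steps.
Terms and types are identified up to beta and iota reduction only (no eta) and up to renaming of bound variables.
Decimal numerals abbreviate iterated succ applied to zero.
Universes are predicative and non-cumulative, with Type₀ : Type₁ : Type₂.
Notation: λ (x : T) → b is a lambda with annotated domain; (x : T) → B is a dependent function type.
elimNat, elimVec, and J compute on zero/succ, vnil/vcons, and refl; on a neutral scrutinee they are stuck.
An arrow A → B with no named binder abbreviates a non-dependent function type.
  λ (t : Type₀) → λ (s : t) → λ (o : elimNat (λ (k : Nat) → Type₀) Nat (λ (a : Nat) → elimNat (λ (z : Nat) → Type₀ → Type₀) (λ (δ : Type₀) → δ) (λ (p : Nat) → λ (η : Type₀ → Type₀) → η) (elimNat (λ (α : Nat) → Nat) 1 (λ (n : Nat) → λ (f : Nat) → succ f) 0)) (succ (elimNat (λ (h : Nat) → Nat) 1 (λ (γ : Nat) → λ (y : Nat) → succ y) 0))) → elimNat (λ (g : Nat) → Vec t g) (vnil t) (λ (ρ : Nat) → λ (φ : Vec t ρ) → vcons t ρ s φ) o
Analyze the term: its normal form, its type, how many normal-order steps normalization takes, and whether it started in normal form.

reduced normal form:
  λ (t : Type₀) → λ (s : t) → λ (o : Nat) → elimNat (λ (k : Nat) → Vec t k) (vnil t) (λ (a : Nat) → λ (z : Vec t a) → vcons t a s z) o
inferred type:
  (t : Type₀) → t → (s : Nat) → Vec t s
reduction steps (normal order): 18
already normal: no
first redex: an elimNat iota-redex


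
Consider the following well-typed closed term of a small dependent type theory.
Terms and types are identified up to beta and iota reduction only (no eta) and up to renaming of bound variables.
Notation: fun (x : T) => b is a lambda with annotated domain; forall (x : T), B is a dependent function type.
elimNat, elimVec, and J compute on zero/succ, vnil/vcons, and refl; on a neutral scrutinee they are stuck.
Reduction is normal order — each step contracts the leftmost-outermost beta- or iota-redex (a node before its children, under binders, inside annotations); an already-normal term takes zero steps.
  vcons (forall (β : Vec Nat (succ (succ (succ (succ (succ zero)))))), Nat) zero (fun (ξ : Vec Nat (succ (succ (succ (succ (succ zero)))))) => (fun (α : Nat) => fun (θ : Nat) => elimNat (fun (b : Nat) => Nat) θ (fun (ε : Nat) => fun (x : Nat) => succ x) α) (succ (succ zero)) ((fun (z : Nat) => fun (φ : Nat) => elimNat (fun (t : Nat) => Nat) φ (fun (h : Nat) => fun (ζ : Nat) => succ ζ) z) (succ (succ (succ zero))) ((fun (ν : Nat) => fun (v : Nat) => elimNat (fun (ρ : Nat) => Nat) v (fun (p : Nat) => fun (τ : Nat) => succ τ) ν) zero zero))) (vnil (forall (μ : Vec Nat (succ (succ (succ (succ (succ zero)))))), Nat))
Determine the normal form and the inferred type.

reduced normal form:
  vcons (forall (β : Vec Nat (succ (succ (succ (succ (succ zero)))))), Nat) zero (fun (ξ : Vec Nat (succ (succ (succ (succ (succ zero)))))) => succ (succ (succ (succ (succ zero))))) (vnil (forall (α : Vec Nat (succ (succ (succ (succ (succ zero)))))), Nat))
inferred type:
  Vec (forall (β : Vec Nat (succ (succ (succ (succ (succ zero)))))), Nat) (succ zero)
observation: 24 normal-order steps separate the term from its normal form.


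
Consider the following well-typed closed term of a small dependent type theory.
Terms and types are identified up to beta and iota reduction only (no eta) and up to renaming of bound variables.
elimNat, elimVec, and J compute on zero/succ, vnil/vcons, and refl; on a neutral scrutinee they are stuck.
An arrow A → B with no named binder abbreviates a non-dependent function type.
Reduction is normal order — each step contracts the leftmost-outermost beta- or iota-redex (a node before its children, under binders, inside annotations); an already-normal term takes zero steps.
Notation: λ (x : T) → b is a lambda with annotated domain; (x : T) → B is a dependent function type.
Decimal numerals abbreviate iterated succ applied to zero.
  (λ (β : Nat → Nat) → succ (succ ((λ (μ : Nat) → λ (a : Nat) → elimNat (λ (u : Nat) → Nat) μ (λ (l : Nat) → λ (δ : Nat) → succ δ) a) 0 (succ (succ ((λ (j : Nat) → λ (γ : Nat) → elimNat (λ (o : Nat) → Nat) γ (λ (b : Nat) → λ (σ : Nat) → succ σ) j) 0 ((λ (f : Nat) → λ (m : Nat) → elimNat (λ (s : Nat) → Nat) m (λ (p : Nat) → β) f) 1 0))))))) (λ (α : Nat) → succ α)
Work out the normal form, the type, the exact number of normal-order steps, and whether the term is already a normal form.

resulting normal form:
  5
inferred type:
  Nat
steps to reach normal form (normal order): 22
started in normal form: no
first redex: a beta-redex


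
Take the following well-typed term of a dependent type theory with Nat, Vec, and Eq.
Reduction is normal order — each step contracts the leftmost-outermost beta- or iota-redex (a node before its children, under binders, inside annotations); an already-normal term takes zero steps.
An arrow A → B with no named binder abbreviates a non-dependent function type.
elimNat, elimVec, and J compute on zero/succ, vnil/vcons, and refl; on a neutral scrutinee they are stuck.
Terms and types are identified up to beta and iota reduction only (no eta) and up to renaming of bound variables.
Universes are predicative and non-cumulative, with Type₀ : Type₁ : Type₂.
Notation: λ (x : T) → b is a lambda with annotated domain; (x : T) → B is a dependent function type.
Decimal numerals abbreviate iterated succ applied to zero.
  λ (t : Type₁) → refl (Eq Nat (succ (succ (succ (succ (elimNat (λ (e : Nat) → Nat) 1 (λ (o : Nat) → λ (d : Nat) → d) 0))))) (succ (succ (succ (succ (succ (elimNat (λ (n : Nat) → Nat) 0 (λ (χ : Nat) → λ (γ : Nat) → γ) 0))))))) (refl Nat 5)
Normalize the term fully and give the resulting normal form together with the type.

reduced normal form:
  λ (t : Type₁) → refl (Eq Nat 5 5) (refl Nat 5)
inferred type:
  Type₁ → Eq (Eq Nat 5 5) (refl Nat 5) (refl Nat 5)


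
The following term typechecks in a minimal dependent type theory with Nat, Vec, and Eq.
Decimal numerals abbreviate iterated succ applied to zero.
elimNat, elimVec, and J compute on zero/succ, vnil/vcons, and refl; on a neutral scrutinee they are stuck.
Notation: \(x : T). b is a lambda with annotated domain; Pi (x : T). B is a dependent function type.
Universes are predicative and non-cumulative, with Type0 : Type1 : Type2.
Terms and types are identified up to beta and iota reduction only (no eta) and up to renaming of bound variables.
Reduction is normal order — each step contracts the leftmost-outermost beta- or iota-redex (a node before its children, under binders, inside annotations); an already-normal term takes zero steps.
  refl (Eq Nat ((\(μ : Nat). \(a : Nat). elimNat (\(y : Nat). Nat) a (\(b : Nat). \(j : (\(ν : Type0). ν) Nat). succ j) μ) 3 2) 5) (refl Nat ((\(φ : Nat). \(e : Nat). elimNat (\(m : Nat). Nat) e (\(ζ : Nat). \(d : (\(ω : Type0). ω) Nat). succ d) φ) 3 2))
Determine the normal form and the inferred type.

reduced normal form:
  refl (Eq Nat 5 5) (refl Nat 5)
inferred type:
  Eq (Eq Nat 5 5) (refl Nat 5) (refl Nat 5)
observation: 24 normal-order steps separate the term from its normal form.


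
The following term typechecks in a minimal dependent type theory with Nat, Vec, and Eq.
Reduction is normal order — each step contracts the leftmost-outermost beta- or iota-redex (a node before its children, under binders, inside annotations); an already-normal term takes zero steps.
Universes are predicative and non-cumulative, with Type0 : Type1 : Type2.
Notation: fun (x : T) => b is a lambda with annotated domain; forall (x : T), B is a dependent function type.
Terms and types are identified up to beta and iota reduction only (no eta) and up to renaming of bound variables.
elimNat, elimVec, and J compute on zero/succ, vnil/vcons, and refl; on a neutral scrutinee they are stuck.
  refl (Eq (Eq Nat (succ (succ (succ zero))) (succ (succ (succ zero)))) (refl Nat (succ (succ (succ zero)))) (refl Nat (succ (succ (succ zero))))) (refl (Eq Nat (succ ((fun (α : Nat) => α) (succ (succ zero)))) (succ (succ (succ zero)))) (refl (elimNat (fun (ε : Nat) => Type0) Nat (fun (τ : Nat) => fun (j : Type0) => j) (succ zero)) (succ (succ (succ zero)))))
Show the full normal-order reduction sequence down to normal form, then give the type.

normal-order reduction:
  refl (Eq (Eq Nat (succ (succ (succ zero))) (succ (succ (succ zero)))) (refl Nat (succ (succ (succ zero)))) (refl Nat (succ (succ (succ zero))))) (refl (Eq Nat (succ ((fun (α : Nat) => α) (succ (succ zero)))) (succ (succ (succ zero)))) (refl (elimNat (fun (ε : Nat) => Type0) Nat (fun (τ : Nat) => fun (j : Type0) => j) (succ zero)) (succ (succ (succ zero)))))
  ~> refl (Eq (Eq Nat (succ (succ (succ zero))) (succ (succ (succ zero)))) (refl Nat (succ (succ (succ zero)))) (refl Nat (succ (succ (succ zero))))) (refl (Eq Nat (succ (succ (succ zero))) (succ (succ (succ zero)))) (refl (elimNat (fun (α : Nat) => Type0) Nat (fun (ε : Nat) => fun (τ : Type0) => τ) (succ zero)) (succ (succ (succ zero)))))
  ~> refl (Eq (Eq Nat (succ (succ (succ zero))) (succ (succ (succ zero)))) (refl Nat (succ (succ (succ zero)))) (refl Nat (succ (succ (succ zero))))) (refl (Eq Nat (succ (succ (succ zero))) (succ (succ (succ zero)))) (refl ((fun (α : Nat) => fun (ε : Type0) => ε) zero (elimNat (fun (τ : Nat) => Type0) Nat (fun (j : Nat) => fun (u : Type0) => u) zero)) (succ (succ (succ zero)))))
  ~> refl (Eq (Eq Nat (succ (succ (succ zero))) (succ (succ (succ zero)))) (refl Nat (succ (succ (succ zero)))) (refl Nat (succ (succ (succ zero))))) (refl (Eq Nat (succ (succ (succ zero))) (succ (succ (succ zero)))) (refl ((fun (α : Type0) => α) (elimNat (fun (ε : Nat) => Type0) Nat (fun (τ : Nat) => fun (j : Type0) => j) zero)) (succ (succ (succ zero)))))
  ~> refl (Eq (Eq Nat (succ (succ (succ zero))) (succ (succ (succ zero)))) (refl Nat (succ (succ (succ zero)))) (refl Nat (succ (succ (succ zero))))) (refl (Eq Nat (succ (succ (succ zero))) (succ (succ (succ zero)))) (refl (elimNat (fun (α : Nat) => Type0) Nat (fun (ε : Nat) => fun (τ : Type0) => τ) zero) (succ (succ (succ zero)))))
  ~> refl (Eq (Eq Nat (succ (succ (succ zero))) (succ (succ (succ zero)))) (refl Nat (succ (succ (succ zero)))) (refl Nat (succ (succ (succ zero))))) (refl (Eq Nat (succ (succ (succ zero))) (succ (succ (succ zero)))) (refl Nat (succ (succ (succ zero)))))
type:
  Eq (Eq (Eq Nat (succ (succ (succ zero))) (succ (succ (succ zero)))) (refl Nat (succ (succ (succ zero)))) (refl Nat (succ (succ (succ zero))))) (refl (Eq Nat (succ (succ (succ zero))) (succ (succ (succ zero)))) (refl Nat (succ (succ (succ zero))))) (refl (Eq Nat (succ (succ (succ zero))) (succ (succ (succ zero)))) (refl Nat (succ (succ (succ zero)))))


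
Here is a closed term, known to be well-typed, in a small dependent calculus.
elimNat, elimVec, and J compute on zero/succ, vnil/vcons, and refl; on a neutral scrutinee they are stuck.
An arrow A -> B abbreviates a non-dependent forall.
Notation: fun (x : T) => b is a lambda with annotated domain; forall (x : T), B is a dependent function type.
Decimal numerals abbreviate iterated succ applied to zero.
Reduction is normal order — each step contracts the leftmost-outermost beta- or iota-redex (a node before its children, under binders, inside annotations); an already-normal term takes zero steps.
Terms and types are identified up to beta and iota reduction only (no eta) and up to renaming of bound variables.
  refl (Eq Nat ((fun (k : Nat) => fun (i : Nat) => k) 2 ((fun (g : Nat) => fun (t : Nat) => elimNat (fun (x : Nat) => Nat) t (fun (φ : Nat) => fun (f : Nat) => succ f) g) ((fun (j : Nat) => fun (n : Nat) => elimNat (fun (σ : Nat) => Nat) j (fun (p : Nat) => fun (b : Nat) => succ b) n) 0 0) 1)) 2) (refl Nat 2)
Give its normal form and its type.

reduced normal form:
  refl (Eq Nat 2 2) (refl Nat 2)
type:
  Eq (Eq Nat 2 2) (refl Nat 2) (refl Nat 2)


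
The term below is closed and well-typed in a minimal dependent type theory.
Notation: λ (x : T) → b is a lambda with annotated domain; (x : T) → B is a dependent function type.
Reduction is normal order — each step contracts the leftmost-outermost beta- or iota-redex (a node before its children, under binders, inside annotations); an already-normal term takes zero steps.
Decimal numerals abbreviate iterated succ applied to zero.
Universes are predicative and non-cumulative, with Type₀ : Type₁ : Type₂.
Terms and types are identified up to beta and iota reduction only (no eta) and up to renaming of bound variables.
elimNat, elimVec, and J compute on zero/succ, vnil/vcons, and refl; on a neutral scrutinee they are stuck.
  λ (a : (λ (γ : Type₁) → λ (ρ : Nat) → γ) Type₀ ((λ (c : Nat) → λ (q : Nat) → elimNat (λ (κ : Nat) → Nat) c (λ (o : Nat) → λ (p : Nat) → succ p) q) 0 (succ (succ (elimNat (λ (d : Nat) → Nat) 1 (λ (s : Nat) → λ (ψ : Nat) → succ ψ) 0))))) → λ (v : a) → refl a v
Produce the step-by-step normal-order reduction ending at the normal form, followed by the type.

reduction (normal order):
  λ (a : (λ (γ : Type₁) → λ (ρ : Nat) → γ) Type₀ ((λ (c : Nat) → λ (q : Nat) → elimNat (λ (κ : Nat) → Nat) c (λ (o : Nat) → λ (p : Nat) → succ p) q) 0 (succ (succ (elimNat (λ (d : Nat) → Nat) 1 (λ (s : Nat) → λ (ψ : Nat) → succ ψ) 0))))) → λ (v : a) → refl a v
  ~> λ (a : (λ (γ : Nat) → Type₀) ((λ (ρ : Nat) → λ (c : Nat) → elimNat (λ (q : Nat) → Nat) ρ (λ (κ : Nat) → λ (o : Nat) → succ o) c) 0 (succ (succ (elimNat (λ (p : Nat) → Nat) 1 (λ (d : Nat) → λ (s : Nat) → succ s) 0))))) → λ (ψ : a) → refl a ψ
  ~> λ (a : Type₀) → λ (γ : a) → refl a γ
the term's type:
  (a : Type₀) → (γ : a) → Eq a γ γ


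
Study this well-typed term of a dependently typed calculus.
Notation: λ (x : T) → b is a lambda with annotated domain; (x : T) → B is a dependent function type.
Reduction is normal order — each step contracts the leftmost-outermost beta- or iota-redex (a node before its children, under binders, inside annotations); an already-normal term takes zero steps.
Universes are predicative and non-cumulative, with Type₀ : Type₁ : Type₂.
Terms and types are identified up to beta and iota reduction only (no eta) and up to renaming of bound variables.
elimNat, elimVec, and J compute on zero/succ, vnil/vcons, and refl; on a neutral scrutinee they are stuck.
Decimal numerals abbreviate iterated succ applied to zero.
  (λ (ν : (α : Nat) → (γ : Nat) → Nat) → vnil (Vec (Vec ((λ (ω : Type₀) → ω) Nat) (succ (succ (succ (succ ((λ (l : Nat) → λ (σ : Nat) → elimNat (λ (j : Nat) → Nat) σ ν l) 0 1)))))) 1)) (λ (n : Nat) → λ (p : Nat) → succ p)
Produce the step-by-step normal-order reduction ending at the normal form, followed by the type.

normal-order reduction sequence:
  (λ (ν : (α : Nat) → (γ : Nat) → Nat) → vnil (Vec (Vec ((λ (ω : Type₀) → ω) Nat) (succ (succ (succ (succ ((λ (l : Nat) → λ (σ : Nat) → elimNat (λ (j : Nat) → Nat) σ ν l) 0 1)))))) 1)) (λ (n : Nat) → λ (p : Nat) → succ p)
  ~> vnil (Vec (Vec ((λ (ν : Type₀) → ν) Nat) (succ (succ (succ (succ ((λ (α : Nat) → λ (γ : Nat) → elimNat (λ (ω : Nat) → Nat) γ (λ (l : Nat) → λ (σ : Nat) → succ σ) α) 0 1)))))) 1)
  ~> vnil (Vec (Vec Nat (succ (succ (succ (succ ((λ (ν : Nat) → λ (α : Nat) → elimNat (λ (γ : Nat) → Nat) α (λ (ω : Nat) → λ (l : Nat) → succ l) ν) 0 1)))))) 1)
  ~> vnil (Vec (Vec Nat (succ (succ (succ (succ ((λ (ν : Nat) → elimNat (λ (α : Nat) → Nat) ν (λ (γ : Nat) → λ (ω : Nat) → succ ω) 0) 1)))))) 1)
  ~> vnil (Vec (Vec Nat (succ (succ (succ (succ (elimNat (λ (ν : Nat) → Nat) 1 (λ (α : Nat) → λ (γ : Nat) → succ γ) 0)))))) 1)
  ~> vnil (Vec (Vec Nat 5) 1)
the term's type:
  Vec (Vec (Vec Nat 5) 1) 0
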